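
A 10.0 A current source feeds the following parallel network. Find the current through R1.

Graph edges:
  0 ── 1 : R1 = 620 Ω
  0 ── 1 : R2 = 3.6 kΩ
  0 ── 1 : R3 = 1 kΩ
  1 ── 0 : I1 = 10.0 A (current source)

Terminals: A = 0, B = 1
All resistors sit directly between nodes 0 and 1, so they are in parallel and share one voltage V; the full source current 10 A splits among them.
1/R_par = 1/620 + 1/3600 + 1/1000 = 0.002891 S  =>  R_par = 345.9 Ω
V = I × R_par = 10 × 345.9 = 3459 V
I_R1 = V/R1 = 3459/620 = 5.58 A

Final answer: 5.58 A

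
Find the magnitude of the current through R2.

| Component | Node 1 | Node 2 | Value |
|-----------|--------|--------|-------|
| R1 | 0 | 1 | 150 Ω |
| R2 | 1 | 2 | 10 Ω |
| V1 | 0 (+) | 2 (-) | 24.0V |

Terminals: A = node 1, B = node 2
Nodal analysis, taking node 2 as the 0 V reference.
Source V1 fixes V_0 = 24 V.
KCL at each unknown node (sum of currents leaving = 0; resistances in Ω):
  Node 1: (V_1 - 24)/150 + (V_1 - 0)/10 = 0
Collecting terms: 0.1067 × V_1 = 0.16  =>  V_1 = 1.5 V
I_R2 = (V_1 - V_2)/R2 = (1.5 - 0)/10 = 0.15 A
|I_R2| = 0.15 A

Final answer: |I_R2| = 0.15 A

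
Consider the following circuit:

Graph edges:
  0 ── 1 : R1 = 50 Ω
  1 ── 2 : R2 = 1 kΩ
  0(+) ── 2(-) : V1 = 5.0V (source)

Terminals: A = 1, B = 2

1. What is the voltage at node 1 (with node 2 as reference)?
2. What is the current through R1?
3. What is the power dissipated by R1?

Nodal analysis, taking node 2 as the 0 V reference.
Source V1 fixes V_0 = 5 V.
KCL at each unknown node (sum of currents leaving = 0; resistances in Ω):
  Node 1: (V_1 - 5)/50 + (V_1 - 0)/1000 = 0
Collecting terms: 0.021 × V_1 = 0.1  =>  V_1 = 4.762 V
Part 1:
  Read off the nodal solution: V_1 = 4.762 V
Part 2:
  I_R1 = (V_0 - V_1)/R1 = (5 - 4.762)/50 = 0.004762 A
  Magnitude: I_R1 = 0.004762 A
Part 3:
  I_R1 = (V_0 - V_1)/R1 = (5 - 4.762)/50 = 0.004762 A
  P_R1 = I_R1² × R1 = (0.004762)² × 50 = 0.001134 W

Final answers:
1. V_1 = 4.762 V
2. I_R1 = 0.004762 A
3. P_R1 = 0.001134 W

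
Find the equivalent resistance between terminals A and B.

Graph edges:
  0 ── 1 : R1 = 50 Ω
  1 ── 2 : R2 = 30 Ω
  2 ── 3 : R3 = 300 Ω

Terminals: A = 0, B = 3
Reduce the network between node 0 (A) and node 3 (B) by series/parallel combination:
  Rs1 = R1 + R2 (series, joined only at node 1) = 50 + 30 = 80 Ω
  Rs2 = R3 + Rs1 (series, joined only at node 2) = 300 + 80 = 380 Ω
R_eq = 380 Ω

Final answer: 380 Ω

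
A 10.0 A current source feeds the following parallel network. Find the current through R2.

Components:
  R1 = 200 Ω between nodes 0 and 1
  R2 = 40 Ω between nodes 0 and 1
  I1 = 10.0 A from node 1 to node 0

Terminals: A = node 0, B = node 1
All resistors sit directly between nodes 0 and 1, so they are in parallel and share one voltage V; the full source current 10 A splits among them.
1/R_par = 1/200 + 1/40 = 0.03 S  =>  R_par = 33.33 Ω
V = I × R_par = 10 × 33.33 = 333.3 V
I_R2 = V/R2 = 333.3/40 = 8.333 A

Final answer: 8.333 A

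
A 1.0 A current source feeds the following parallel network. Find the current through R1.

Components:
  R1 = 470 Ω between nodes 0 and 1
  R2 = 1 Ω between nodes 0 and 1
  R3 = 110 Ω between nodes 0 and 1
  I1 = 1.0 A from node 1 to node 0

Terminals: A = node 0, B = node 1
All resistors sit directly between nodes 0 and 1, so they are in parallel and share one voltage V; the full source current 1 A splits among them.
1/R_par = 1/470 + 1/1 + 1/110 = 1.011 S  =>  R_par = 0.9889 Ω
V = I × R_par = 1 × 0.9889 = 0.9889 V
I_R1 = V/R1 = 0.9889/470 = 0.002104 A

Final answer: 0.002104 A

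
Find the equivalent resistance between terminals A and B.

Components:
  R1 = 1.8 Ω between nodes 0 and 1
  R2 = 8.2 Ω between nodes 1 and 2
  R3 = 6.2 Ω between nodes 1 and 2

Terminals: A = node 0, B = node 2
Reduce the network between node 0 (A) and node 2 (B) by series/parallel combination:
  Rp1 = R2 ‖ R3 (parallel, both between nodes 1 and 2) = 1/(1/8.2 + 1/6.2) = 3.531 Ω
  Rs1 = R1 + Rp1 (series, joined only at node 1) = 1.8 + 3.531 = 5.331 Ω
R_eq = 5.331 Ω

Final answer: 5.331 Ω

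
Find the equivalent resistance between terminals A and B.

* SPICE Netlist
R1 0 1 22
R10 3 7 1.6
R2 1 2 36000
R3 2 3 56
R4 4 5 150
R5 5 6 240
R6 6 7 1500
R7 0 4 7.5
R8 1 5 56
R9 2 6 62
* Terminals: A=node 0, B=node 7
The network is not a plain series/parallel combination. Inject a 1 A test current into terminal A (node 0) and return it from terminal B (node 7); then R_eq = V_A / (1 A).
Nodal analysis, taking node 7 as the 0 V reference.
Current source I_test pushes 1 A into node 0 and draws it out of node 7.
KCL at each unknown node (sum of currents leaving = 0; resistances in Ω):
  Node 0: (V_0 - V_1)/22 + (V_0 - V_4)/7.5 - 1 = 0
  Node 1: (V_1 - V_0)/22 + (V_1 - V_2)/36000 + (V_1 - V_5)/56 = 0
  Node 2: (V_2 - V_1)/36000 + (V_2 - V_3)/56 + (V_2 - V_6)/62 = 0
  Node 3: (V_3 - V_2)/56 + (V_3 - 0)/1.6 = 0
  Node 4: (V_4 - V_0)/7.5 + (V_4 - V_5)/150 = 0
  Node 5: (V_5 - V_1)/56 + (V_5 - V_4)/150 + (V_5 - V_6)/240 = 0
  Node 6: (V_6 - V_2)/62 + (V_6 - V_5)/240 + (V_6 - 0)/1500 = 0
Collecting terms (coefficients in siemens):
  0.1788·V_0 - 0.04545·V_1 - 0.1333·V_4 = 1
  0.06334·V_1 - 0.04545·V_0 - 0.00002778·V_2 - 0.01786·V_5 = 0
  0.03401·V_2 - 0.00002778·V_1 - 0.01786·V_3 - 0.01613·V_6 = 0
  0.6429·V_3 - 0.01786·V_2 = 0
  0.14·V_4 - 0.1333·V_0 - 0.006667·V_5 = 0
  0.02869·V_5 - 0.01786·V_1 - 0.006667·V_4 - 0.004167·V_6 = 0
  0.02096·V_6 - 0.01613·V_2 - 0.004167·V_5 = 0
Solving these 7 simultaneous equations (Gaussian elimination) gives:
  V_0 = 399.8 V, V_1 = 385.1 V, V_2 = 53.37 V, V_3 = 1.482 V
  V_4 = 397.4 V, V_5 = 348 V, V_6 = 110.2 V
R_eq = V_0 / 1 A = 399.8 Ω

Final answer: 399.8 Ω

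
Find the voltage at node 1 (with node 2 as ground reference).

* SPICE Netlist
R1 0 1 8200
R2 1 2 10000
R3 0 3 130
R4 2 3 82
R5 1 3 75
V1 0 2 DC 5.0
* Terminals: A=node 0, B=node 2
Nodal analysis, taking node 2 as the 0 V reference.
Source V1 fixes V_0 = 5 V.
KCL at each unknown node (sum of currents leaving = 0; resistances in Ω):
  Node 1: (V_1 - 5)/8200 + (V_1 - 0)/10000 + (V_1 - V_3)/75 = 0
  Node 3: (V_3 - 5)/130 + (V_3 - 0)/82 + (V_3 - V_1)/75 = 0
Collecting terms (coefficients in siemens):
  0.01356·V_1 - 0.01333·V_3 = 0.0006098
  0.03322·V_3 - 0.01333·V_1 = 0.03846
Determinant D = (0.01356)(0.03322) - (-0.01333)(-0.01333) = 0.0002725
V_1 = [(0.0006098)(0.03322) - (-0.01333)(0.03846)]/D = 1.956 V
V_3 = [(0.01356)(0.03846) - (0.0006098)(-0.01333)]/D = 1.943 V
The requested potential is V_1 = 1.956 V.

Final answer: V_1 = 1.956 V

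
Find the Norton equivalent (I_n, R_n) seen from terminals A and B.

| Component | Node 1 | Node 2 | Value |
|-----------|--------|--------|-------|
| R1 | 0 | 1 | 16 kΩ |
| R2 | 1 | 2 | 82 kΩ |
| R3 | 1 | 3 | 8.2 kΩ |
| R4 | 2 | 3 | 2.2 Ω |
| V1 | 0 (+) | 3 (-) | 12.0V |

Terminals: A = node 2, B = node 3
Find the Thévenin equivalent first; then I_n = V_th/R_th and R_n = R_th.
Step 1 — V_th is the open-circuit voltage V_A - V_B (nothing connected across the terminals).
Nodal analysis, taking node 3 as the 0 V reference.
Source V1 fixes V_0 = 12 V.
KCL at each unknown node (sum of currents leaving = 0; resistances in Ω):
  Node 1: (V_1 - 12)/16000 + (V_1 - V_2)/82000 + (V_1 - 0)/8200 = 0
  Node 2: (V_2 - V_1)/82000 + (V_2 - 0)/2.2 = 0
Collecting terms (coefficients in siemens):
  0.0001966·V_1 - 0.0000122·V_2 = 0.00075
  0.4546·V_2 - 0.0000122·V_1 = 0
Determinant D = (0.0001966)(0.4546) - (-0.0000122)(-0.0000122) = 0.00008939
V_1 = [(0.00075)(0.4546) - (-0.0000122)(0)]/D = 3.814 V
V_2 = [(0.0001966)(0) - (0.00075)(-0.0000122)]/D = 0.0001023 V
V_th = V_2 - V_3 = 0.0001023 - 0 = 0.0001023 V
Step 2 — R_th: zero the source — replace V1 by a short circuit (node 3 merges into node 0) — and find the resistance seen between A (node 2) and B (node 0).
Reduce the network between node 2 (A) and node 0 (B) by series/parallel combination:
  Rp1 = R1 ‖ R3 (parallel, both between nodes 0 and 1) = 1/(1/16000 + 1/8200) = 5421 Ω
  Rs1 = R2 + Rp1 (series, joined only at node 1) = 82000 + 5421 = 87420 Ω
  Rp2 = R4 ‖ Rs1 (parallel, both between nodes 0 and 2) = 1/(1/2.2 + 1/87420) = 2.2 Ω
R_th = 2.2 Ω
I_n = V_th/R_th = 0.0001023/2.2 = 0.00004651 A, and R_n = R_th = 2.2 Ω

Final answer: I_n = 4.651e-05 A, R_n = 2.2 Ω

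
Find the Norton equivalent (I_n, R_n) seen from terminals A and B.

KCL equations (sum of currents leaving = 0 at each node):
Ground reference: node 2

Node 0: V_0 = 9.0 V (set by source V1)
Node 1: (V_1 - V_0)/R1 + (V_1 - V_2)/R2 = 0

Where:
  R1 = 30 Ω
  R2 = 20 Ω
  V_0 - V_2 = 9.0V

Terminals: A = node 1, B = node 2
Find the Thévenin equivalent first; then I_n = V_th/R_th and R_n = R_th.
Step 1 — V_th is the open-circuit voltage V_A - V_B (nothing connected across the terminals).
Nodal analysis, taking node 2 as the 0 V reference.
Source V1 fixes V_0 = 9 V.
KCL at each unknown node (sum of currents leaving = 0; resistances in Ω):
  Node 1: (V_1 - 9)/30 + (V_1 - 0)/20 = 0
Collecting terms: 0.08333 × V_1 = 0.3  =>  V_1 = 3.6 V
V_th = V_1 - V_2 = 3.6 - 0 = 3.6 V
Step 2 — R_th: zero the source — replace V1 by a short circuit (node 2 merges into node 0) — and find the resistance seen between A (node 1) and B (node 0).
Reduce the network between node 1 (A) and node 0 (B) by series/parallel combination:
  Rp1 = R1 ‖ R2 (parallel, both between nodes 0 and 1) = 1/(1/30 + 1/20) = 12 Ω
R_th = 12 Ω
I_n = V_th/R_th = 3.6/12 = 0.3 A, and R_n = R_th = 12 Ω

Final answer: I_n = 0.3 A, R_n = 12 Ω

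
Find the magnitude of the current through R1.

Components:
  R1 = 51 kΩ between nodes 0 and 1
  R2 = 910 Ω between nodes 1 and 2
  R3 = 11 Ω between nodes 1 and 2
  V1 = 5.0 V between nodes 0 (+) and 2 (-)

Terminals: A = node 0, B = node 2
Nodal analysis, taking node 2 as the 0 V reference.
Source V1 fixes V_0 = 5 V.
KCL at each unknown node (sum of currents leaving = 0; resistances in Ω):
  Node 1: (V_1 - 5)/51000 + (V_1 - 0)/910 + (V_1 - 0)/11 = 0
Collecting terms: 0.09203 × V_1 = 0.00009804  =>  V_1 = 0.001065 V
I_R1 = (V_0 - V_1)/R1 = (5 - 0.001065)/51000 = 0.00009802 A
|I_R1| = 0.00009802 A

Final answer: |I_R1| = 9.802e-05 A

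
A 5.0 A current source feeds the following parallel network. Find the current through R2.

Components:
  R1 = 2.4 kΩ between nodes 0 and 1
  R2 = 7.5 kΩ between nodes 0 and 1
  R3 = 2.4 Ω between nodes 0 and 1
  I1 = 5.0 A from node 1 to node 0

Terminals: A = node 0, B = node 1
All resistors sit directly between nodes 0 and 1, so they are in parallel and share one voltage V; the full source current 5 A splits among them.
1/R_par = 1/2400 + 1/7500 + 1/2.4 = 0.4172 S  =>  R_par = 2.397 Ω
V = I × R_par = 5 × 2.397 = 11.98 V
I_R2 = V/R2 = 11.98/7500 = 0.001598 A

Final answer: 0.001598 A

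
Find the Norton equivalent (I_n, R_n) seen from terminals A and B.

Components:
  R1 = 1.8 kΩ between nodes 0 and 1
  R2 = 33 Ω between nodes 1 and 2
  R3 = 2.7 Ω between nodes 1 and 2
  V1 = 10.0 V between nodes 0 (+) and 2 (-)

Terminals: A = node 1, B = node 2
Find the Thévenin equivalent first; then I_n = V_th/R_th and R_n = R_th.
Step 1 — V_th is the open-circuit voltage V_A - V_B (nothing connected across the terminals).
Nodal analysis, taking node 2 as the 0 V reference.
Source V1 fixes V_0 = 10 V.
KCL at each unknown node (sum of currents leaving = 0; resistances in Ω):
  Node 1: (V_1 - 10)/1800 + (V_1 - 0)/33 + (V_1 - 0)/2.7 = 0
Collecting terms: 0.4012 × V_1 = 0.005556  =>  V_1 = 0.01385 V
V_th = V_1 - V_2 = 0.01385 - 0 = 0.01385 V
Step 2 — R_th: zero the source — replace V1 by a short circuit (node 2 merges into node 0) — and find the resistance seen between A (node 1) and B (node 0).
Reduce the network between node 1 (A) and node 0 (B) by series/parallel combination:
  Rp1 = R1 ‖ R2 ‖ R3 (parallel, all between nodes 0 and 1) = 1/(1/1800 + 1/33 + 1/2.7) = 2.492 Ω
R_th = 2.492 Ω
I_n = V_th/R_th = 0.01385/2.492 = 0.005556 A, and R_n = R_th = 2.492 Ω

Final answer: I_n = 0.005556 A, R_n = 2.492 Ω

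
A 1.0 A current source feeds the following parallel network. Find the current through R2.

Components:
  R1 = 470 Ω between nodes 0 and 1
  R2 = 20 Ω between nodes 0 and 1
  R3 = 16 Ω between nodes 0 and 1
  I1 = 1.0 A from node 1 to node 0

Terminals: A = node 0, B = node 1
All resistors sit directly between nodes 0 and 1, so they are in parallel and share one voltage V; the full source current 1 A splits among them.
1/R_par = 1/470 + 1/20 + 1/16 = 0.1146 S  =>  R_par = 8.724 Ω
V = I × R_par = 1 × 8.724 = 8.724 V
I_R2 = V/R2 = 8.724/20 = 0.4362 A

Final answer: 0.4362 A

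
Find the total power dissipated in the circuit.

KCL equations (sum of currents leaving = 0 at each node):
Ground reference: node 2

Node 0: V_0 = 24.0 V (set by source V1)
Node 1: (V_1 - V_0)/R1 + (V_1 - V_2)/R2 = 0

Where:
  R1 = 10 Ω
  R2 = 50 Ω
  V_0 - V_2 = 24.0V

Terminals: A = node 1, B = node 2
Nodal analysis, taking node 2 as the 0 V reference.
Source V1 fixes V_0 = 24 V.
KCL at each unknown node (sum of currents leaving = 0; resistances in Ω):
  Node 1: (V_1 - 24)/10 + (V_1 - 0)/50 = 0
Collecting terms: 0.12 × V_1 = 2.4  =>  V_1 = 20 V
Power in each resistor, P = (ΔV)²/R:
  P_R1 = (24 - 20)²/10 = 1.6 W
  P_R2 = (20 - 0)²/50 = 8 W
P_total = P_R1 + P_R2 = 9.6 W

Final answer: 9.6 W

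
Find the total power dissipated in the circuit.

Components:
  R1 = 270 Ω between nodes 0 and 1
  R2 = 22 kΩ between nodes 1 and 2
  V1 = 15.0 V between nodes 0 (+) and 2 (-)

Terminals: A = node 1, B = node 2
Nodal analysis, taking node 2 as the 0 V reference.
Source V1 fixes V_0 = 15 V.
KCL at each unknown node (sum of currents leaving = 0; resistances in Ω):
  Node 1: (V_1 - 15)/270 + (V_1 - 0)/22000 = 0
Collecting terms: 0.003749 × V_1 = 0.05556  =>  V_1 = 14.82 V
Power in each resistor, P = (ΔV)²/R:
  P_R1 = (15 - 14.82)²/270 = 0.0001225 W
  P_R2 = (14.82 - 0)²/22000 = 0.009981 W
P_total = P_R1 + P_R2 = 0.0101 W

Final answer: 0.0101 W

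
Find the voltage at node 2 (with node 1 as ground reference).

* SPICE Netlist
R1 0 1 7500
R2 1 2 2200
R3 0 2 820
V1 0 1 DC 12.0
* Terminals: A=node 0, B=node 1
Nodal analysis, taking node 1 as the 0 V reference.
Source V1 fixes V_0 = 12 V.
KCL at each unknown node (sum of currents leaving = 0; resistances in Ω):
  Node 2: (V_2 - 0)/2200 + (V_2 - 12)/820 = 0
Collecting terms: 0.001674 × V_2 = 0.01463  =>  V_2 = 8.742 V
The requested potential is V_2 = 8.742 V.

Final answer: V_2 = 8.742 V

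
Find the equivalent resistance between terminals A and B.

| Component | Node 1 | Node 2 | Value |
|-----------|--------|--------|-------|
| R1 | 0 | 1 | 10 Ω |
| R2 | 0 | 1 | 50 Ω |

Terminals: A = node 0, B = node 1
Reduce the network between node 0 (A) and node 1 (B) by series/parallel combination:
  Rp1 = R1 ‖ R2 (parallel, both between nodes 0 and 1) = 1/(1/10 + 1/50) = 8.333 Ω
R_eq = 8.333 Ω

Final answer: 8.333 Ω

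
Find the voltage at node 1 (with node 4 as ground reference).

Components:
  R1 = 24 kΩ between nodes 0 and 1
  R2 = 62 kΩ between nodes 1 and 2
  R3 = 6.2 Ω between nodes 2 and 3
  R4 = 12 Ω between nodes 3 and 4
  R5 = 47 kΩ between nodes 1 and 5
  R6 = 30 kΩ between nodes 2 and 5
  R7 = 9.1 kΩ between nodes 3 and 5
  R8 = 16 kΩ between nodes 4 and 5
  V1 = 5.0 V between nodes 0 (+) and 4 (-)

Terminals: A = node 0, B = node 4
Nodal analysis, taking node 4 as the 0 V reference.
Source V1 fixes V_0 = 5 V.
KCL at each unknown node (sum of currents leaving = 0; resistances in Ω):
  Node 1: (V_1 - 5)/24000 + (V_1 - V_2)/62000 + (V_1 - V_5)/47000 = 0
  Node 2: (V_2 - V_1)/62000 + (V_2 - V_3)/6.2 + (V_2 - V_5)/30000 = 0
  Node 3: (V_3 - V_2)/6.2 + (V_3 - 0)/12 + (V_3 - V_5)/9100 = 0
  Node 5: (V_5 - V_1)/47000 + (V_5 - V_2)/30000 + (V_5 - V_3)/9100 + (V_5 - 0)/16000 = 0
Collecting terms (coefficients in siemens):
  0.00007907·V_1 - 0.00001613·V_2 - 0.00002128·V_5 = 0.0002083
  0.1613·V_2 - 0.00001613·V_1 - 0.1613·V_3 - 0.00003333·V_5 = 0
  0.2447·V_3 - 0.1613·V_2 - 0.0001099·V_5 = 0
  0.000227·V_5 - 0.00002128·V_1 - 0.00003333·V_2 - 0.0001099·V_3 = 0
Solving these 4 simultaneous equations (Gaussian elimination) gives:
  V_1 = 2.703 V, V_2 = 0.00128 V, V_3 = 0.0009578 V, V_5 = 0.254 V
The requested potential is V_1 = 2.703 V.

Final answer: V_1 = 2.703 V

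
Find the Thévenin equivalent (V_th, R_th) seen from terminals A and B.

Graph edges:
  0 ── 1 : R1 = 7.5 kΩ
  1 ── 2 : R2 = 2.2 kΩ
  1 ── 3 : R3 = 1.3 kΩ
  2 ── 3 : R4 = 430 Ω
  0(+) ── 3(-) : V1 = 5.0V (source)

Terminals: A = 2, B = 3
Step 1 — V_th is the open-circuit voltage V_A - V_B (nothing connected across the terminals).
Nodal analysis, taking node 3 as the 0 V reference.
Source V1 fixes V_0 = 5 V.
KCL at each unknown node (sum of currents leaving = 0; resistances in Ω):
  Node 1: (V_1 - 5)/7500 + (V_1 - V_2)/2200 + (V_1 - 0)/1300 = 0
  Node 2: (V_2 - V_1)/2200 + (V_2 - 0)/430 = 0
Collecting terms (coefficients in siemens):
  0.001357·V_1 - 0.0004545·V_2 = 0.0006667
  0.00278·V_2 - 0.0004545·V_1 = 0
Determinant D = (0.001357)(0.00278) - (-0.0004545)(-0.0004545) = 0.000003566
V_1 = [(0.0006667)(0.00278) - (-0.0004545)(0)]/D = 0.5197 V
V_2 = [(0.001357)(0) - (0.0006667)(-0.0004545)]/D = 0.08497 V
V_th = V_2 - V_3 = 0.08497 - 0 = 0.08497 V
Step 2 — R_th: zero the source — replace V1 by a short circuit (node 3 merges into node 0) — and find the resistance seen between A (node 2) and B (node 0).
Reduce the network between node 2 (A) and node 0 (B) by series/parallel combination:
  Rp1 = R1 ‖ R3 (parallel, both between nodes 0 and 1) = 1/(1/7500 + 1/1300) = 1108 Ω
  Rs1 = R2 + Rp1 (series, joined only at node 1) = 2200 + 1108 = 3308 Ω
  Rp2 = R4 ‖ Rs1 (parallel, both between nodes 0 and 2) = 1/(1/430 + 1/3308) = 380.5 Ω
R_th = 380.5 Ω

Final answer: V_th = 0.08497 V, R_th = 380.5 Ω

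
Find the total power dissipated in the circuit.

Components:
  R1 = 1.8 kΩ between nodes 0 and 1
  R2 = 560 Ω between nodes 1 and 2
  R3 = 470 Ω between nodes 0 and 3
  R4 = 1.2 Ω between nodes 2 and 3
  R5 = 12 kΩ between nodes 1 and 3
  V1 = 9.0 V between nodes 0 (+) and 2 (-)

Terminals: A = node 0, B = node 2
Nodal analysis, taking node 2 as the 0 V reference.
Source V1 fixes V_0 = 9 V.
KCL at each unknown node (sum of currents leaving = 0; resistances in Ω):
  Node 1: (V_1 - 9)/1800 + (V_1 - 0)/560 + (V_1 - V_3)/12000 = 0
  Node 3: (V_3 - 9)/470 + (V_3 - 0)/1.2 + (V_3 - V_1)/12000 = 0
Collecting terms (coefficients in siemens):
  0.002425·V_1 - 0.00008333·V_3 = 0.005
  0.8355·V_3 - 0.00008333·V_1 = 0.01915
Determinant D = (0.002425)(0.8355) - (-0.00008333)(-0.00008333) = 0.002026
V_1 = [(0.005)(0.8355) - (-0.00008333)(0.01915)]/D = 2.063 V
V_3 = [(0.002425)(0.01915) - (0.005)(-0.00008333)]/D = 0.02312 V
Power in each resistor, P = (ΔV)²/R:
  P_R1 = (9 - 2.063)²/1800 = 0.02673 W
  P_R2 = (2.063 - 0)²/560 = 0.0076 W
  P_R3 = (9 - 0.02312)²/470 = 0.1715 W
  P_R4 = (0 - 0.02312)²/1.2 = 0.0004456 W
  P_R5 = (2.063 - 0.02312)²/12000 = 0.0003468 W
P_total = P_R1 + P_R2 + P_R3 + P_R4 + P_R5 = 0.2066 W

Final answer: 0.2066 W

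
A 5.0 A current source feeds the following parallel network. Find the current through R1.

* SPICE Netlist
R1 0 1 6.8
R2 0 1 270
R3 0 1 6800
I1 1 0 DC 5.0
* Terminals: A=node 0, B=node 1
All resistors sit directly between nodes 0 and 1, so they are in parallel and share one voltage V; the full source current 5 A splits among them.
1/R_par = 1/6.8 + 1/270 + 1/6800 = 0.1509 S  =>  R_par = 6.626 Ω
V = I × R_par = 5 × 6.626 = 33.13 V
I_R1 = V/R1 = 33.13/6.8 = 4.872 A

Final answer: 4.872 A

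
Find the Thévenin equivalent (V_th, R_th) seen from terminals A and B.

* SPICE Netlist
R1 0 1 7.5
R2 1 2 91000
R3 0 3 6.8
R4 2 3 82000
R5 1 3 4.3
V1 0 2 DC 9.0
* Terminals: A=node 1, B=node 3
Step 1 — V_th is the open-circuit voltage V_A - V_B (nothing connected across the terminals).
Nodal analysis, taking node 2 as the 0 V reference.
Source V1 fixes V_0 = 9 V.
KCL at each unknown node (sum of currents leaving = 0; resistances in Ω):
  Node 1: (V_1 - 9)/7.5 + (V_1 - 0)/91000 + (V_1 - V_3)/4.3 = 0
  Node 3: (V_3 - 9)/6.8 + (V_3 - 0)/82000 + (V_3 - V_1)/4.3 = 0
Collecting terms (coefficients in siemens):
  0.3659·V_1 - 0.2326·V_3 = 1.2
  0.3796·V_3 - 0.2326·V_1 = 1.324
Determinant D = (0.3659)(0.3796) - (-0.2326)(-0.2326) = 0.08482
V_1 = [(1.2)(0.3796) - (-0.2326)(1.324)]/D = 8.999 V
V_3 = [(0.3659)(1.324) - (1.2)(-0.2326)]/D = 8.999 V
V_th = V_1 - V_3 = 8.999 - 8.999 = 0.000001059 V
Step 2 — R_th: zero the source — replace V1 by a short circuit (node 2 merges into node 0) — and find the resistance seen between A (node 1) and B (node 3).
Reduce the network between node 1 (A) and node 3 (B) by series/parallel combination:
  Rp1 = R1 ‖ R2 (parallel, both between nodes 0 and 1) = 1/(1/7.5 + 1/91000) = 7.499 Ω
  Rp2 = R3 ‖ R4 (parallel, both between nodes 0 and 3) = 1/(1/6.8 + 1/82000) = 6.799 Ω
  Rs1 = Rp1 + Rp2 (series, joined only at node 0) = 7.499 + 6.799 = 14.3 Ω
  Rp3 = R5 ‖ Rs1 (parallel, both between nodes 1 and 3) = 1/(1/4.3 + 1/14.3) = 3.306 Ω
R_th = 3.306 Ω

Final answer: V_th = 1.059e-06 V, R_th = 3.306 Ω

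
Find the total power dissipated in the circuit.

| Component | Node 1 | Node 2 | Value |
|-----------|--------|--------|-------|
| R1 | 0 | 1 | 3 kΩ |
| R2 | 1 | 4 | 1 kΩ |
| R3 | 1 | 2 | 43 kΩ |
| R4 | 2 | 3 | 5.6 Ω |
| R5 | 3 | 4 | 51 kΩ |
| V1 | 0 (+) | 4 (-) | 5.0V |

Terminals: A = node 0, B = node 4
Nodal analysis, taking node 4 as the 0 V reference.
Source V1 fixes V_0 = 5 V.
KCL at each unknown node (sum of currents leaving = 0; resistances in Ω):
  Node 1: (V_1 - 5)/3000 + (V_1 - 0)/1000 + (V_1 - V_2)/43000 = 0
  Node 2: (V_2 - V_1)/43000 + (V_2 - V_3)/5.6 = 0
  Node 3: (V_3 - V_2)/5.6 + (V_3 - 0)/51000 = 0
Collecting terms (coefficients in siemens):
  0.001357·V_1 - 0.00002326·V_2 = 0.001667
  0.1786·V_2 - 0.00002326·V_1 - 0.1786·V_3 = 0
  0.1786·V_3 - 0.1786·V_2 = 0
Solving these 3 simultaneous equations (Gaussian elimination) gives:
  V_1 = 1.24 V, V_2 = 0.6729 V, V_3 = 0.6728 V
Power in each resistor, P = (ΔV)²/R:
  P_R1 = (5 - 1.24)²/3000 = 0.004712 W
  P_R2 = (1.24 - 0)²/1000 = 0.001538 W
  P_R3 = (1.24 - 0.6729)²/43000 = 0.000007483 W
  P_R4 = (0.6729 - 0.6728)²/5.6 = 0.0000000009745 W
  P_R5 = (0.6728 - 0)²/51000 = 0.000008875 W
P_total = P_R1 + P_R2 + P_R3 + P_R4 + P_R5 = 0.006266 W

Final answer: 0.006266 W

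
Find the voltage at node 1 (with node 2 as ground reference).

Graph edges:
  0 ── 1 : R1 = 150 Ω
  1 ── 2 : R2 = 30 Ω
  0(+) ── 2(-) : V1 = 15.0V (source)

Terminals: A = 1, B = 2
Nodal analysis, taking node 2 as the 0 V reference.
Source V1 fixes V_0 = 15 V.
KCL at each unknown node (sum of currents leaving = 0; resistances in Ω):
  Node 1: (V_1 - 15)/150 + (V_1 - 0)/30 = 0
Collecting terms: 0.04 × V_1 = 0.1  =>  V_1 = 2.5 V
The requested potential is V_1 = 2.5 V.

Final answer: V_1 = 2.5 V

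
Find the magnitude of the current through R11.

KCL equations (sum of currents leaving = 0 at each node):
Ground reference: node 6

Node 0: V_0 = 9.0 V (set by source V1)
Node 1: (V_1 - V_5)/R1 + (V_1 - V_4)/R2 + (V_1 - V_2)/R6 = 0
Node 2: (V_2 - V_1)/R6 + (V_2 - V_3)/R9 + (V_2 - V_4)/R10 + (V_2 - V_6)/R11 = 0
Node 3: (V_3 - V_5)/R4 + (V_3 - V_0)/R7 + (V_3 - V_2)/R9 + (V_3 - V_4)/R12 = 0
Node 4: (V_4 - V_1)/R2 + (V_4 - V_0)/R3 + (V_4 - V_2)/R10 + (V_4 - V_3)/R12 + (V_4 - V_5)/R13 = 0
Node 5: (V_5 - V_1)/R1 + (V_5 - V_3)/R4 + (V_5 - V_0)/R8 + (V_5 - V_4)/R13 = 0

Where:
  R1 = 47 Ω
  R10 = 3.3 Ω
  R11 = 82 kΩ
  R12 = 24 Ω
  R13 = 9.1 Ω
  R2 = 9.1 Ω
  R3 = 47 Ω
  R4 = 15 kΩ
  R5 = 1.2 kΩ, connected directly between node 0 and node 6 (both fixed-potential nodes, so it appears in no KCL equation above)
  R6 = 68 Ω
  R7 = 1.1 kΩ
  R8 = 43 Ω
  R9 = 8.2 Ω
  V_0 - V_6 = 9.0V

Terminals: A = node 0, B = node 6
Nodal analysis, taking node 6 as the 0 V reference.
Source V1 fixes V_0 = 9 V.
KCL at each unknown node (sum of currents leaving = 0; resistances in Ω):
  Node 1: (V_1 - V_5)/47 + (V_1 - V_4)/9.1 + (V_1 - V_2)/68 = 0
  Node 2: (V_2 - V_1)/68 + (V_2 - V_3)/8.2 + (V_2 - V_4)/3.3 + (V_2 - 0)/82000 = 0
  Node 3: (V_3 - V_5)/15000 + (V_3 - 9)/1100 + (V_3 - V_2)/8.2 + (V_3 - V_4)/24 = 0
  Node 4: (V_4 - V_1)/9.1 + (V_4 - 9)/47 + (V_4 - V_2)/3.3 + (V_4 - V_3)/24 + (V_4 - V_5)/9.1 = 0
  Node 5: (V_5 - V_1)/47 + (V_5 - V_3)/15000 + (V_5 - 9)/43 + (V_5 - V_4)/9.1 = 0
Collecting terms (coefficients in siemens):
  0.1459·V_1 - 0.01471·V_2 - 0.1099·V_4 - 0.02128·V_5 = 0
  0.4397·V_2 - 0.01471·V_1 - 0.122·V_3 - 0.303·V_4 = 0
  0.1646·V_3 - 0.122·V_2 - 0.04167·V_4 - 0.00006667·V_5 = 0.008182
  0.5858·V_4 - 0.1099·V_1 - 0.303·V_2 - 0.04167·V_3 - 0.1099·V_5 = 0.1915
  0.1545·V_5 - 0.02128·V_1 - 0.00006667·V_3 - 0.1099·V_4 = 0.2093
Solving these 5 simultaneous equations (Gaussian elimination) gives:
  V_1 = 8.997 V, V_2 = 8.997 V, V_3 = 8.997 V, V_4 = 8.997 V
  V_5 = 8.998 V
I_R11 = (V_2 - V_6)/R11 = (8.997 - 0)/82000 = 0.0001097 A
|I_R11| = 0.0001097 A

Final answer: |I_R11| = 0.0001097 A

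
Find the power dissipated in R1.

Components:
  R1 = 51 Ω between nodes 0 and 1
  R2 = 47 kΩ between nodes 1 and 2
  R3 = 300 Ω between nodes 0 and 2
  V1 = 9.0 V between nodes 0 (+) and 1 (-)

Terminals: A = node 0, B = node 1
Nodal analysis, taking node 1 as the 0 V reference.
Source V1 fixes V_0 = 9 V.
KCL at each unknown node (sum of currents leaving = 0; resistances in Ω):
  Node 2: (V_2 - 0)/47000 + (V_2 - 9)/300 = 0
Collecting terms: 0.003355 × V_2 = 0.03  =>  V_2 = 8.943 V
I_R1 = (V_0 - V_1)/R1 = (9 - 0)/51 = 0.1765 A
P_R1 = I_R1² × R1 = (0.1765)² × 51 = 1.588 W

Final answer: 1.588 W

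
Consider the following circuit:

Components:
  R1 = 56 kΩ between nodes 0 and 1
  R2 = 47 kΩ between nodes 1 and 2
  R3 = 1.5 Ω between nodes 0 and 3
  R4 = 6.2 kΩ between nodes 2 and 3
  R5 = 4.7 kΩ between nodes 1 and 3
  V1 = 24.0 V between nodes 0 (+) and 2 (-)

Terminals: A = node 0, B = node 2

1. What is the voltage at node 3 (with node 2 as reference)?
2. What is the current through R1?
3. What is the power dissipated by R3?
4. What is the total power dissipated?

Nodal analysis, taking node 2 as the 0 V reference.
Source V1 fixes V_0 = 24 V.
KCL at each unknown node (sum of currents leaving = 0; resistances in Ω):
  Node 1: (V_1 - 24)/56000 + (V_1 - 0)/47000 + (V_1 - V_3)/4700 = 0
  Node 3: (V_3 - 24)/1.5 + (V_3 - 0)/6200 + (V_3 - V_1)/4700 = 0
Collecting terms (coefficients in siemens):
  0.0002519·V_1 - 0.0002128·V_3 = 0.0004286
  0.667·V_3 - 0.0002128·V_1 = 16
Determinant D = (0.0002519)(0.667) - (-0.0002128)(-0.0002128) = 0.000168
V_1 = [(0.0004286)(0.667) - (-0.0002128)(16)]/D = 21.97 V
V_3 = [(0.0002519)(16) - (0.0004286)(-0.0002128)]/D = 23.99 V
Part 1:
  Read off the nodal solution: V_3 = 23.99 V
Part 2:
  I_R1 = (V_0 - V_1)/R1 = (24 - 21.97)/56000 = 0.0000363 A
  Magnitude: I_R1 = 0.0000363 A
Part 3:
  I_R3 = (V_0 - V_3)/R3 = (24 - 23.99)/1.5 = 0.004301 A
  P_R3 = I_R3² × R3 = (0.004301)² × 1.5 = 0.00002775 W
Part 4:
  Power in each resistor, P = (ΔV)²/R:
    P_R1 = (24 - 21.97)²/56000 = 0.00007378 W
    P_R2 = (21.97 - 0)²/47000 = 0.01027 W
    P_R3 = (24 - 23.99)²/1.5 = 0.00002775 W
    P_R4 = (0 - 23.99)²/6200 = 0.09285 W
    P_R5 = (21.97 - 23.99)²/4700 = 0.0008735 W
  P_total = P_R1 + P_R2 + P_R3 + P_R4 + P_R5 = 0.1041 W

Final answers:
1. V_3 = 23.99 V
2. I_R1 = 3.63e-05 A
3. P_R3 = 2.775e-05 W
4. P_total = 0.1041 W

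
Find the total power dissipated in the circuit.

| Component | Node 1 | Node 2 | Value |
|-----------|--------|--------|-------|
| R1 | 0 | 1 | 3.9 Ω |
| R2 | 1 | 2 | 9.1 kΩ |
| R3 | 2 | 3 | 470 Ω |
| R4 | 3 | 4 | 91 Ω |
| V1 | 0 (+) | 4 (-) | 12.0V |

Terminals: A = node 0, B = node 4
Nodal analysis, taking node 4 as the 0 V reference.
Source V1 fixes V_0 = 12 V.
KCL at each unknown node (sum of currents leaving = 0; resistances in Ω):
  Node 1: (V_1 - 12)/3.9 + (V_1 - V_2)/9100 = 0
  Node 2: (V_2 - V_1)/9100 + (V_2 - V_3)/470 = 0
  Node 3: (V_3 - V_2)/470 + (V_3 - 0)/91 = 0
Collecting terms (coefficients in siemens):
  0.2565·V_1 - 0.0001099·V_2 = 3.077
  0.002238·V_2 - 0.0001099·V_1 - 0.002128·V_3 = 0
  0.01312·V_3 - 0.002128·V_2 = 0
Solving these 3 simultaneous equations (Gaussian elimination) gives:
  V_1 = 12 V, V_2 = 0.6965 V, V_3 = 0.113 V
Power in each resistor, P = (ΔV)²/R:
  P_R1 = (12 - 12)²/3.9 = 0.000006012 W
  P_R2 = (12 - 0.6965)²/9100 = 0.01403 W
  P_R3 = (0.6965 - 0.113)²/470 = 0.0007245 W
  P_R4 = (0.113 - 0)²/91 = 0.0001403 W
P_total = P_R1 + P_R2 + P_R3 + P_R4 = 0.0149 W

Final answer: 0.0149 W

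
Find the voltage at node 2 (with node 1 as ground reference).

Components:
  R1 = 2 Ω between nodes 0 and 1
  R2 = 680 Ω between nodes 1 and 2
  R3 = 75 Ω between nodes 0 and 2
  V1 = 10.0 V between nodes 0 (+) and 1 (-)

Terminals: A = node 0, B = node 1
Nodal analysis, taking node 1 as the 0 V reference.
Source V1 fixes V_0 = 10 V.
KCL at each unknown node (sum of currents leaving = 0; resistances in Ω):
  Node 2: (V_2 - 0)/680 + (V_2 - 10)/75 = 0
Collecting terms: 0.0148 × V_2 = 0.1333  =>  V_2 = 9.007 V
The requested potential is V_2 = 9.007 V.

Final answer: V_2 = 9.007 V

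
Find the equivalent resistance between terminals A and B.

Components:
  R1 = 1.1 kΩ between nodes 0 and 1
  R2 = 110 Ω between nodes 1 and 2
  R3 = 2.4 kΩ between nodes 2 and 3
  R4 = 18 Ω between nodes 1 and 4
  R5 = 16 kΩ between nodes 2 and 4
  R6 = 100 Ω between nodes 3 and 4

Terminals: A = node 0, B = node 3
The network is not a plain series/parallel combination. Inject a 1 A test current into terminal A (node 0) and return it from terminal B (node 3); then R_eq = V_A / (1 A).
Nodal analysis, taking node 3 as the 0 V reference.
Current source I_test pushes 1 A into node 0 and draws it out of node 3.
KCL at each unknown node (sum of currents leaving = 0; resistances in Ω):
  Node 0: (V_0 - V_1)/1100 - 1 = 0
  Node 1: (V_1 - V_0)/1100 + (V_1 - V_2)/110 + (V_1 - V_4)/18 = 0
  Node 2: (V_2 - V_1)/110 + (V_2 - 0)/2400 + (V_2 - V_4)/16000 = 0
  Node 4: (V_4 - V_1)/18 + (V_4 - V_2)/16000 + (V_4 - 0)/100 = 0
Collecting terms (coefficients in siemens):
  0.0009091·V_0 - 0.0009091·V_1 = 1
  0.06556·V_1 - 0.0009091·V_0 - 0.009091·V_2 - 0.05556·V_4 = 0
  0.00957·V_2 - 0.009091·V_1 - 0.0000625·V_4 = 0
  0.06562·V_4 - 0.05556·V_1 - 0.0000625·V_2 = 0
Solving these 4 simultaneous equations (Gaussian elimination) gives:
  V_0 = 1213 V, V_1 = 112.7 V, V_2 = 107.7 V, V_4 = 95.51 V
R_eq = V_0 / 1 A = 1213 Ω = 1.213 kΩ

Final answer: 1.213 kΩ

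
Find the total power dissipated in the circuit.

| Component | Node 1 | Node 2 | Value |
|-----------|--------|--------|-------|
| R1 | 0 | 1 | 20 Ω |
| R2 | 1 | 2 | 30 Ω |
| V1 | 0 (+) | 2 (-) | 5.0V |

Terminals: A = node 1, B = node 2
Nodal analysis, taking node 2 as the 0 V reference.
Source V1 fixes V_0 = 5 V.
KCL at each unknown node (sum of currents leaving = 0; resistances in Ω):
  Node 1: (V_1 - 5)/20 + (V_1 - 0)/30 = 0
Collecting terms: 0.08333 × V_1 = 0.25  =>  V_1 = 3 V
Power in each resistor, P = (ΔV)²/R:
  P_R1 = (5 - 3)²/20 = 0.2 W
  P_R2 = (3 - 0)²/30 = 0.3 W
P_total = P_R1 + P_R2 = 0.5 W

Final answer: 0.5 W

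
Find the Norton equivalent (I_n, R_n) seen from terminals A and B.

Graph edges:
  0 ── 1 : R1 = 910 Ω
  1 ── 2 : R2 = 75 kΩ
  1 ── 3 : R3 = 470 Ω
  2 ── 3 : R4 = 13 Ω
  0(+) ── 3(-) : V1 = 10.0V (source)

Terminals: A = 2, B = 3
Find the Thévenin equivalent first; then I_n = V_th/R_th and R_n = R_th.
Step 1 — V_th is the open-circuit voltage V_A - V_B (nothing connected across the terminals).
Nodal analysis, taking node 3 as the 0 V reference.
Source V1 fixes V_0 = 10 V.
KCL at each unknown node (sum of currents leaving = 0; resistances in Ω):
  Node 1: (V_1 - 10)/910 + (V_1 - V_2)/75000 + (V_1 - 0)/470 = 0
  Node 2: (V_2 - V_1)/75000 + (V_2 - 0)/13 = 0
Collecting terms (coefficients in siemens):
  0.00324·V_1 - 0.00001333·V_2 = 0.01099
  0.07694·V_2 - 0.00001333·V_1 = 0
Determinant D = (0.00324)(0.07694) - (-0.00001333)(-0.00001333) = 0.0002493
V_1 = [(0.01099)(0.07694) - (-0.00001333)(0)]/D = 3.392 V
V_2 = [(0.00324)(0) - (0.01099)(-0.00001333)]/D = 0.0005878 V
V_th = V_2 - V_3 = 0.0005878 - 0 = 0.0005878 V
Step 2 — R_th: zero the source — replace V1 by a short circuit (node 3 merges into node 0) — and find the resistance seen between A (node 2) and B (node 0).
Reduce the network between node 2 (A) and node 0 (B) by series/parallel combination:
  Rp1 = R1 ‖ R3 (parallel, both between nodes 0 and 1) = 1/(1/910 + 1/470) = 309.9 Ω
  Rs1 = R2 + Rp1 (series, joined only at node 1) = 75000 + 309.9 = 75310 Ω
  Rp2 = R4 ‖ Rs1 (parallel, both between nodes 0 and 2) = 1/(1/13 + 1/75310) = 13 Ω
R_th = 13 Ω
I_n = V_th/R_th = 0.0005878/13 = 0.00004522 A, and R_n = R_th = 13 Ω

Final answer: I_n = 4.522e-05 A, R_n = 13 Ω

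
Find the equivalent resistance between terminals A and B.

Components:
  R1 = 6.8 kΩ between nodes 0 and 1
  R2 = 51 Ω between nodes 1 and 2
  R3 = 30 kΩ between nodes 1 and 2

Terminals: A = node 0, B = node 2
Reduce the network between node 0 (A) and node 2 (B) by series/parallel combination:
  Rp1 = R2 ‖ R3 (parallel, both between nodes 1 and 2) = 1/(1/51 + 1/30000) = 50.91 Ω
  Rs1 = R1 + Rp1 (series, joined only at node 1) = 6800 + 50.91 = 6851 Ω
R_eq = 6.851 kΩ

Final answer: 6.851 kΩ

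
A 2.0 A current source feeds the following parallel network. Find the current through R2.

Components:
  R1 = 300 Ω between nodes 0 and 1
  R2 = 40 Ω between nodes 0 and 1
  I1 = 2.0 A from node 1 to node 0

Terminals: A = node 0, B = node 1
All resistors sit directly between nodes 0 and 1, so they are in parallel and share one voltage V; the full source current 2 A splits among them.
1/R_par = 1/300 + 1/40 = 0.02833 S  =>  R_par = 35.29 Ω
V = I × R_par = 2 × 35.29 = 70.59 V
I_R2 = V/R2 = 70.59/40 = 1.765 A

Final answer: 1.765 A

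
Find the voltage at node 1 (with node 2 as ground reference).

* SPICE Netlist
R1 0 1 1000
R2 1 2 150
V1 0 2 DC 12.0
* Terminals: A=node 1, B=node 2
Nodal analysis, taking node 2 as the 0 V reference.
Source V1 fixes V_0 = 12 V.
KCL at each unknown node (sum of currents leaving = 0; resistances in Ω):
  Node 1: (V_1 - 12)/1000 + (V_1 - 0)/150 = 0
Collecting terms: 0.007667 × V_1 = 0.012  =>  V_1 = 1.565 V
The requested potential is V_1 = 1.565 V.

Final answer: V_1 = 1.565 V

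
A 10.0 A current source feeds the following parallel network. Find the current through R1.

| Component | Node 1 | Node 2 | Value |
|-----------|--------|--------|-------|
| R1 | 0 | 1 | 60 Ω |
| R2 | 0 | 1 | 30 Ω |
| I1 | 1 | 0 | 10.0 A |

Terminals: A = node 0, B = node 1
All resistors sit directly between nodes 0 and 1, so they are in parallel and share one voltage V; the full source current 10 A splits among them.
1/R_par = 1/60 + 1/30 = 0.05 S  =>  R_par = 20 Ω
V = I × R_par = 10 × 20 = 200 V
I_R1 = V/R1 = 200/60 = 3.333 A

Final answer: 3.333 A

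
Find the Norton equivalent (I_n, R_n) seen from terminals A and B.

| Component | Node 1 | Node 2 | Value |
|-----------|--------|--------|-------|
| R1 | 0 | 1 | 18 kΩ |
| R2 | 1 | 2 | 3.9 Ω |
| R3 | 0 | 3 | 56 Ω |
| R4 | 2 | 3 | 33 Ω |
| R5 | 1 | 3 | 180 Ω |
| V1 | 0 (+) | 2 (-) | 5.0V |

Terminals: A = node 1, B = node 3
Find the Thévenin equivalent first; then I_n = V_th/R_th and R_n = R_th.
Step 1 — V_th is the open-circuit voltage V_A - V_B (nothing connected across the terminals).
Nodal analysis, taking node 2 as the 0 V reference.
Source V1 fixes V_0 = 5 V.
KCL at each unknown node (sum of currents leaving = 0; resistances in Ω):
  Node 1: (V_1 - 5)/18000 + (V_1 - 0)/3.9 + (V_1 - V_3)/180 = 0
  Node 3: (V_3 - 5)/56 + (V_3 - 0)/33 + (V_3 - V_1)/180 = 0
Collecting terms (coefficients in siemens):
  0.262·V_1 - 0.005556·V_3 = 0.0002778
  0.05372·V_3 - 0.005556·V_1 = 0.08929
Determinant D = (0.262)(0.05372) - (-0.005556)(-0.005556) = 0.01404
V_1 = [(0.0002778)(0.05372) - (-0.005556)(0.08929)]/D = 0.03638 V
V_3 = [(0.262)(0.08929) - (0.0002778)(-0.005556)]/D = 1.666 V
V_th = V_1 - V_3 = 0.03638 - 1.666 = -1.63 V
Step 2 — R_th: zero the source — replace V1 by a short circuit (node 2 merges into node 0) — and find the resistance seen between A (node 1) and B (node 3).
Reduce the network between node 1 (A) and node 3 (B) by series/parallel combination:
  Rp1 = R1 ‖ R2 (parallel, both between nodes 0 and 1) = 1/(1/18000 + 1/3.9) = 3.899 Ω
  Rp2 = R3 ‖ R4 (parallel, both between nodes 0 and 3) = 1/(1/56 + 1/33) = 20.76 Ω
  Rs1 = Rp1 + Rp2 (series, joined only at node 0) = 3.899 + 20.76 = 24.66 Ω
  Rp3 = R5 ‖ Rs1 (parallel, both between nodes 1 and 3) = 1/(1/180 + 1/24.66) = 21.69 Ω
R_th = 21.69 Ω
I_n = V_th/R_th = -1.63/21.69 = -0.07513 A, and R_n = R_th = 21.69 Ω

Final answer: I_n = -0.07513 A, R_n = 21.69 Ω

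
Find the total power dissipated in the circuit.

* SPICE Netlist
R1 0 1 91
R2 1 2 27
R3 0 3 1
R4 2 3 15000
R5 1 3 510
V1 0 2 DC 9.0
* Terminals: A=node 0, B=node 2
Nodal analysis, taking node 2 as the 0 V reference.
Source V1 fixes V_0 = 9 V.
KCL at each unknown node (sum of currents leaving = 0; resistances in Ω):
  Node 1: (V_1 - 9)/91 + (V_1 - 0)/27 + (V_1 - V_3)/510 = 0
  Node 3: (V_3 - 9)/1 + (V_3 - 0)/15000 + (V_3 - V_1)/510 = 0
Collecting terms (coefficients in siemens):
  0.04999·V_1 - 0.001961·V_3 = 0.0989
  1.002·V_3 - 0.001961·V_1 = 9
Determinant D = (0.04999)(1.002) - (-0.001961)(-0.001961) = 0.05008
V_1 = [(0.0989)(1.002) - (-0.001961)(9)]/D = 2.331 V
V_3 = [(0.04999)(9) - (0.0989)(-0.001961)]/D = 8.986 V
Power in each resistor, P = (ΔV)²/R:
  P_R1 = (9 - 2.331)²/91 = 0.4887 W
  P_R2 = (2.331 - 0)²/27 = 0.2013 W
  P_R3 = (9 - 8.986)²/1 = 0.0001863 W
  P_R4 = (0 - 8.986)²/15000 = 0.005384 W
  P_R5 = (2.331 - 8.986)²/510 = 0.08685 W
P_total = P_R1 + P_R2 + P_R3 + P_R4 + P_R5 = 0.7824 W

Final answer: 0.7824 W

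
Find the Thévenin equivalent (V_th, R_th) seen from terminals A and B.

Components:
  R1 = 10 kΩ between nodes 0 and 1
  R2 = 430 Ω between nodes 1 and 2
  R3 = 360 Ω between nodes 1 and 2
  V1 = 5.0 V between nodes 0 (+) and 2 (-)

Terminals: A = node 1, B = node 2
Step 1 — V_th is the open-circuit voltage V_A - V_B (nothing connected across the terminals).
Nodal analysis, taking node 2 as the 0 V reference.
Source V1 fixes V_0 = 5 V.
KCL at each unknown node (sum of currents leaving = 0; resistances in Ω):
  Node 1: (V_1 - 5)/10000 + (V_1 - 0)/430 + (V_1 - 0)/360 = 0
Collecting terms: 0.005203 × V_1 = 0.0005  =>  V_1 = 0.09609 V
V_th = V_1 - V_2 = 0.09609 - 0 = 0.09609 V
Step 2 — R_th: zero the source — replace V1 by a short circuit (node 2 merges into node 0) — and find the resistance seen between A (node 1) and B (node 0).
Reduce the network between node 1 (A) and node 0 (B) by series/parallel combination:
  Rp1 = R1 ‖ R2 ‖ R3 (parallel, all between nodes 0 and 1) = 1/(1/10000 + 1/430 + 1/360) = 192.2 Ω
R_th = 192.2 Ω

Final answer: V_th = 0.09609 V, R_th = 192.2 Ω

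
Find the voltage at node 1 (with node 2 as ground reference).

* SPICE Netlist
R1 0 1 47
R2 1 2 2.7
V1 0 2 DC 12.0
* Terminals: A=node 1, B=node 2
Nodal analysis, taking node 2 as the 0 V reference.
Source V1 fixes V_0 = 12 V.
KCL at each unknown node (sum of currents leaving = 0; resistances in Ω):
  Node 1: (V_1 - 12)/47 + (V_1 - 0)/2.7 = 0
Collecting terms: 0.3916 × V_1 = 0.2553  =>  V_1 = 0.6519 V
The requested potential is V_1 = 0.6519 V.

Final answer: V_1 = 0.6519 V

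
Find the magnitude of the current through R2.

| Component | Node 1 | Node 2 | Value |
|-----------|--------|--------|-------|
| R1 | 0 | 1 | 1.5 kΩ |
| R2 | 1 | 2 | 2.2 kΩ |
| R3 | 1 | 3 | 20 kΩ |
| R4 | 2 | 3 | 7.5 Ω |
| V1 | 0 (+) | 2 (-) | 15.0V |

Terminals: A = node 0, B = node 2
Nodal analysis, taking node 2 as the 0 V reference.
Source V1 fixes V_0 = 15 V.
KCL at each unknown node (sum of currents leaving = 0; resistances in Ω):
  Node 1: (V_1 - 15)/1500 + (V_1 - 0)/2200 + (V_1 - V_3)/20000 = 0
  Node 3: (V_3 - V_1)/20000 + (V_3 - 0)/7.5 = 0
Collecting terms (coefficients in siemens):
  0.001171·V_1 - 0.00005·V_3 = 0.01
  0.1334·V_3 - 0.00005·V_1 = 0
Determinant D = (0.001171)(0.1334) - (-0.00005)(-0.00005) = 0.0001562
V_1 = [(0.01)(0.1334) - (-0.00005)(0)]/D = 8.538 V
V_3 = [(0.001171)(0) - (0.01)(-0.00005)]/D = 0.003201 V
I_R2 = (V_1 - V_2)/R2 = (8.538 - 0)/2200 = 0.003881 A
|I_R2| = 0.003881 A

Final answer: |I_R2| = 0.003881 A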